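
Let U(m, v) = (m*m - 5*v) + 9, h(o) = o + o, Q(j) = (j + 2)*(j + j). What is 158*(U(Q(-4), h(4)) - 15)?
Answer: 33180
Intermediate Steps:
Q(j) = 2*j*(2 + j) (Q(j) = (2 + j)*(2*j) = 2*j*(2 + j))
h(o) = 2*o
U(m, v) = 9 + m² - 5*v (U(m, v) = (m² - 5*v) + 9 = 9 + m² - 5*v)
158*(U(Q(-4), h(4)) - 15) = 158*((9 + (2*(-4)*(2 - 4))² - 10*4) - 15) = 158*((9 + (2*(-4)*(-2))² - 5*8) - 15) = 158*((9 + 16² - 40) - 15) = 158*((9 + 256 - 40) - 15) = 158*(225 - 15) = 158*210 = 33180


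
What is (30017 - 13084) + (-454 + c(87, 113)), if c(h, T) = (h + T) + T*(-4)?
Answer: 16227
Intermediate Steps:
c(h, T) = h - 3*T (c(h, T) = (T + h) - 4*T = h - 3*T)
(30017 - 13084) + (-454 + c(87, 113)) = (30017 - 13084) + (-454 + (87 - 3*113)) = 16933 + (-454 + (87 - 339)) = 16933 + (-454 - 252) = 16933 - 706 = 16227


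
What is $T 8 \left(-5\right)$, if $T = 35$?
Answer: $-1400$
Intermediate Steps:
$T 8 \left(-5\right) = 35 \cdot 8 \left(-5\right) = 280 \left(-5\right) = -1400$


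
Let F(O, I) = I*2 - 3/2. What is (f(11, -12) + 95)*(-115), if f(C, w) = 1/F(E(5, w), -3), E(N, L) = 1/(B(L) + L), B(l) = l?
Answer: -32729/3 ≈ -10910.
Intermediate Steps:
E(N, L) = 1/(2*L) (E(N, L) = 1/(L + L) = 1/(2*L))
F(O, I) = -3/2 + 2*I (F(O, I) = 2*I - 3*½ = 2*I - 3/2 = -3/2 + 2*I)
f(C, w) = -2/15 (f(C, w) = 1/(-3/2 + 2*(-3)) = 1/(-3/2 - 6) = 1/(-15/2) = -2/15)
(f(11, -12) + 95)*(-115) = (-2/15 + 95)*(-115) = (1423/15)*(-115) = -32729/3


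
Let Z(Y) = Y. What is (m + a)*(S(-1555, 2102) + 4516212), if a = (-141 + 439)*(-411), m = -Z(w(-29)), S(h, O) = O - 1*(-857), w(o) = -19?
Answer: -553413161489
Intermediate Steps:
S(h, O) = 857 + O (S(h, O) = O + 857 = 857 + O)
m = 19 (m = -1*(-19) = 19)
a = -122478 (a = 298*(-411) = -122478)
(m + a)*(S(-1555, 2102) + 4516212) = (19 - 122478)*((857 + 2102) + 4516212) = -122459*(2959 + 4516212) = -122459*4519171 = -553413161489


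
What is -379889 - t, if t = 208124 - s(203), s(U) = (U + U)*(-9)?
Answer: -591667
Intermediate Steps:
s(U) = -18*U (s(U) = (2*U)*(-9) = -18*U)
t = 211778 (t = 208124 - (-18)*203 = 208124 - 1*(-3654) = 208124 + 3654 = 211778)
-379889 - t = -379889 - 1*211778 = -379889 - 211778 = -591667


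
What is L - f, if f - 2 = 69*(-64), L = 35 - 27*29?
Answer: 3666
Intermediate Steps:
L = -748 (L = 35 - 783 = -748)
f = -4414 (f = 2 + 69*(-64) = 2 - 4416 = -4414)
L - f = -748 - 1*(-4414) = -748 + 4414 = 3666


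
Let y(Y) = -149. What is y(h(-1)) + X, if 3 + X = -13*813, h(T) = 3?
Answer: -10721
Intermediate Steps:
X = -10572 (X = -3 - 13*813 = -3 - 10569 = -10572)
y(h(-1)) + X = -149 - 10572 = -10721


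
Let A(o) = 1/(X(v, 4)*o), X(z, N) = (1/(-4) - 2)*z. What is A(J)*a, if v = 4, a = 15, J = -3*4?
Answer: 5/36 ≈ 0.13889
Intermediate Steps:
J = -12
X(z, N) = -9*z/4 (X(z, N) = (-¼ - 2)*z = -9*z/4)
A(o) = -1/(9*o) (A(o) = 1/(((-9/4*4))*o) = 1/((-9)*o) = -1/(9*o))
A(J)*a = -⅑/(-12)*15 = -⅑*(-1/12)*15 = (1/108)*15 = 5/36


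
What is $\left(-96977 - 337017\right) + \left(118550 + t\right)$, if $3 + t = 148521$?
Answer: $-166926$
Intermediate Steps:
$t = 148518$ ($t = -3 + 148521 = 148518$)
$\left(-96977 - 337017\right) + \left(118550 + t\right) = \left(-96977 - 337017\right) + \left(118550 + 148518\right) = -433994 + 267068 = -166926$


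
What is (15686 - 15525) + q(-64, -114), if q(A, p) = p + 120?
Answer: 167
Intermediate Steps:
q(A, p) = 120 + p
(15686 - 15525) + q(-64, -114) = (15686 - 15525) + (120 - 114) = 161 + 6 = 167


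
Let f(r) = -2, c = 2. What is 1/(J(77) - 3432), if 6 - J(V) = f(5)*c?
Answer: -1/3422 ≈ -0.00029223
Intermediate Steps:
J(V) = 10 (J(V) = 6 - (-2)*2 = 6 - 1*(-4) = 6 + 4 = 10)
1/(J(77) - 3432) = 1/(10 - 3432) = 1/(-3422) = -1/3422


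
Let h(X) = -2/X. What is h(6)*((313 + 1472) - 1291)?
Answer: -494/3 ≈ -164.67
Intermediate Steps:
h(6)*((313 + 1472) - 1291) = (-2/6)*((313 + 1472) - 1291) = (-2*⅙)*(1785 - 1291) = -⅓*494 = -494/3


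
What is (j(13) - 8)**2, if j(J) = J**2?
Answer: 25921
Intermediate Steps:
(j(13) - 8)**2 = (13**2 - 8)**2 = (169 - 8)**2 = 161**2 = 25921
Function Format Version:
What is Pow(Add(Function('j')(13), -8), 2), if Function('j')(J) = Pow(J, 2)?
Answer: 25921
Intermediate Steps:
Pow(Add(Function('j')(13), -8), 2) = Pow(Add(Pow(13, 2), -8), 2) = Pow(Add(169, -8), 2) = Pow(161, 2) = 25921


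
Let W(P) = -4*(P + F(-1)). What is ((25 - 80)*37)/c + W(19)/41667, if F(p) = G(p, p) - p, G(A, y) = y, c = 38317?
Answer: -4616023/84029181 ≈ -0.054934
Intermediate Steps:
F(p) = 0 (F(p) = p - p = 0)
W(P) = -4*P (W(P) = -4*(P + 0) = -4*P)
((25 - 80)*37)/c + W(19)/41667 = ((25 - 80)*37)/38317 - 4*19/41667 = -55*37*(1/38317) - 76*1/41667 = -2035*1/38317 - 4/2193 = -2035/38317 - 4/2193 = -4616023/84029181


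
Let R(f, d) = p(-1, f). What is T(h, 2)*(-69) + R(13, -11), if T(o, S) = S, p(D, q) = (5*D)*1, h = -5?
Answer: -143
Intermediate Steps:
p(D, q) = 5*D
R(f, d) = -5 (R(f, d) = 5*(-1) = -5)
T(h, 2)*(-69) + R(13, -11) = 2*(-69) - 5 = -138 - 5 = -143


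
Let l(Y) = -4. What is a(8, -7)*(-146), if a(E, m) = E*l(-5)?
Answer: 4672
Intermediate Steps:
a(E, m) = -4*E (a(E, m) = E*(-4) = -4*E)
a(8, -7)*(-146) = -4*8*(-146) = -32*(-146) = 4672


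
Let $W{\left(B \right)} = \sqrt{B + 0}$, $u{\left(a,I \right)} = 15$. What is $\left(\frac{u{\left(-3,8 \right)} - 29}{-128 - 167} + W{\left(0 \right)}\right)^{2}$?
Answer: $\frac{196}{87025} \approx 0.0022522$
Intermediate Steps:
$W{\left(B \right)} = \sqrt{B}$
$\left(\frac{u{\left(-3,8 \right)} - 29}{-128 - 167} + W{\left(0 \right)}\right)^{2} = \left(\frac{15 - 29}{-128 - 167} + \sqrt{0}\right)^{2} = \left(- \frac{14}{-295} + 0\right)^{2} = \left(\left(-14\right) \left(- \frac{1}{295}\right) + 0\right)^{2} = \left(\frac{14}{295} + 0\right)^{2} = \left(\frac{14}{295}\right)^{2} = \frac{196}{87025}$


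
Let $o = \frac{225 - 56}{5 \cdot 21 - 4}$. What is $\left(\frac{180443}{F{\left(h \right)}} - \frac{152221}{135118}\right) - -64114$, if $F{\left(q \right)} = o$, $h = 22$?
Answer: $\frac{3926504570713}{22834942} \approx 1.7195 \cdot 10^{5}$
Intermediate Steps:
$o = \frac{169}{101}$ ($o = \frac{169}{105 - 4} = \frac{169}{101} \approx 1.6733$)
$F{\left(q \right)} = \frac{169}{101}$
$\left(\frac{180443}{F{\left(h \right)}} - \frac{152221}{135118}\right) - -64114 = \left(\frac{180443}{\frac{169}{101}} - \frac{152221}{135118}\right) - -64114 = \left(180443 \cdot \frac{101}{169} - \frac{152221}{135118}\right) + 64114 = \left(\frac{18224743}{169} - \frac{152221}{135118}\right) + 64114 = \frac{2462465099325}{22834942} + 64114 = \frac{3926504570713}{22834942}$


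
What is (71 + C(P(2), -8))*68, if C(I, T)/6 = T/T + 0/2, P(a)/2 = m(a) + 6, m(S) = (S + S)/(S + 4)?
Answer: 5236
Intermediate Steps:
m(S) = 2*S/(4 + S) (m(S) = (2*S)/(4 + S) = 2*S/(4 + S))
P(a) = 12 + 4*a/(4 + a) (P(a) = 2*(2*a/(4 + a) + 6) = 2*(6 + 2*a/(4 + a)) = 12 + 4*a/(4 + a))
C(I, T) = 6 (C(I, T) = 6*(T/T + 0/2) = 6*(1 + 0*(½)) = 6*(1 + 0) = 6*1 = 6)
(71 + C(P(2), -8))*68 = (71 + 6)*68 = 77*68 = 5236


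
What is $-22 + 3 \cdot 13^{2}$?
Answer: $485$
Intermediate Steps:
$-22 + 3 \cdot 13^{2} = -22 + 3 \cdot 169 = -22 + 507 = 485$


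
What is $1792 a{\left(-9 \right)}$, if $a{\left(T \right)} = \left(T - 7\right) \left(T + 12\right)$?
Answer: $-86016$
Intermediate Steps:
$a{\left(T \right)} = \left(-7 + T\right) \left(12 + T\right)$
$1792 a{\left(-9 \right)} = 1792 \left(-84 + \left(-9\right)^{2} + 5 \left(-9\right)\right) = 1792 \left(-84 + 81 - 45\right) = 1792 \left(-48\right) = -86016$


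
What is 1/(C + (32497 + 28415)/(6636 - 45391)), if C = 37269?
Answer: 38755/1444299183 ≈ 2.6833e-5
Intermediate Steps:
1/(C + (32497 + 28415)/(6636 - 45391)) = 1/(37269 + (32497 + 28415)/(6636 - 45391)) = 1/(37269 + 60912/(-38755)) = 1/(37269 + 60912*(-1/38755)) = 1/(37269 - 60912/38755) = 1/(1444299183/38755) = 38755/1444299183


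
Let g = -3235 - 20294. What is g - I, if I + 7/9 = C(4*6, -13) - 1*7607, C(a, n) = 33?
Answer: -143588/9 ≈ -15954.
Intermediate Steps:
g = -23529
I = -68173/9 (I = -7/9 + (33 - 1*7607) = -7/9 + (33 - 7607) = -7/9 - 7574 = -68173/9 ≈ -7574.8)
g - I = -23529 - 1*(-68173/9) = -23529 + 68173/9 = -143588/9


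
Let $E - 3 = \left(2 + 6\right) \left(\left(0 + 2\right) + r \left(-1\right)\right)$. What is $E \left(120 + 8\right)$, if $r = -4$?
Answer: $6528$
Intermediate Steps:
$E = 51$ ($E = 3 + \left(2 + 6\right) \left(\left(0 + 2\right) - -4\right) = 3 + 8 \left(2 + 4\right) = 3 + 8 \cdot 6 = 3 + 48 = 51$)
$E \left(120 + 8\right) = 51 \left(120 + 8\right) = 51 \cdot 128 = 6528$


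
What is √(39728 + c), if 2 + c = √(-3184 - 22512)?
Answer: √(39726 + 4*I*√1606) ≈ 199.31 + 0.4021*I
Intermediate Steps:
c = -2 + 4*I*√1606 (c = -2 + √(-3184 - 22512) = -2 + √(-25696) = -2 + 4*I*√1606 ≈ -2.0 + 160.3*I)
√(39728 + c) = √(39728 + (-2 + 4*I*√1606)) = √(39726 + 4*I*√1606)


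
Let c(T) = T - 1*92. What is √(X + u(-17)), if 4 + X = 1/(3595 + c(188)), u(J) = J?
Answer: I*√286089410/3691 ≈ 4.5826*I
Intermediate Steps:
c(T) = -92 + T (c(T) = T - 92 = -92 + T)
X = -14763/3691 (X = -4 + 1/(3595 + (-92 + 188)) = -4 + 1/(3595 + 96) = -4 + 1/3691 = -14763/3691 ≈ -3.9997)
√(X + u(-17)) = √(-14763/3691 - 17) = √(-77510/3691) = I*√286089410/3691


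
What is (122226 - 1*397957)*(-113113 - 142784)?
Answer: 70558735707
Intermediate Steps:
(122226 - 1*397957)*(-113113 - 142784) = (122226 - 397957)*(-255897) = -275731*(-255897) = 70558735707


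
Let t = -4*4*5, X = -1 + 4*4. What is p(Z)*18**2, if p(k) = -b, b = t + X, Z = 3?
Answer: 21060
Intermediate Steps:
X = 15 (X = -1 + 16 = 15)
t = -80 (t = -16*5 = -80)
b = -65 (b = -80 + 15 = -65)
p(k) = 65 (p(k) = -1*(-65) = 65)
p(Z)*18**2 = 65*18**2 = 65*324 = 21060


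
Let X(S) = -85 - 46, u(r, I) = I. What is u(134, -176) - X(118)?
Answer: -45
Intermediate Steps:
X(S) = -131
u(134, -176) - X(118) = -176 - 1*(-131) = -176 + 131 = -45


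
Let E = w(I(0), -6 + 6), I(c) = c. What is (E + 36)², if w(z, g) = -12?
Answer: 576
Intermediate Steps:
E = -12
(E + 36)² = (-12 + 36)² = 24² = 576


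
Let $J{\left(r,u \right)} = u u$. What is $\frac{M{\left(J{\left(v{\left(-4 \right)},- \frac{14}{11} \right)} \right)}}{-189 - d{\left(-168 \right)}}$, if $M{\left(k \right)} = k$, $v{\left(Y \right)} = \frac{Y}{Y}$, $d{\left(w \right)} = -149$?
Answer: $- \frac{49}{1210} \approx -0.040496$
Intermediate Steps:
$v{\left(Y \right)} = 1$
$J{\left(r,u \right)} = u^{2}$
$\frac{M{\left(J{\left(v{\left(-4 \right)},- \frac{14}{11} \right)} \right)}}{-189 - d{\left(-168 \right)}} = \frac{\left(- \frac{14}{11}\right)^{2}}{-189 - -149} = \frac{\left(\left(-14\right) \frac{1}{11}\right)^{2}}{-189 + 149} = \frac{\left(- \frac{14}{11}\right)^{2}}{-40} = \frac{196}{121} \left(- \frac{1}{40}\right) = - \frac{49}{1210}$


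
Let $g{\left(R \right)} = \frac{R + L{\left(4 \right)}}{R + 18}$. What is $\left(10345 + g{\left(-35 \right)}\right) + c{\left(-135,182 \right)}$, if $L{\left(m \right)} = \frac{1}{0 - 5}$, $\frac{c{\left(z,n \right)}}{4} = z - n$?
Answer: $\frac{771721}{85} \approx 9079.1$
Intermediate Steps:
$c{\left(z,n \right)} = - 4 n + 4 z$ ($c{\left(z,n \right)} = 4 \left(z - n\right) = - 4 n + 4 z$)
$L{\left(m \right)} = - \frac{1}{5}$ ($L{\left(m \right)} = \frac{1}{-5} = - \frac{1}{5}$)
$g{\left(R \right)} = \frac{- \frac{1}{5} + R}{18 + R}$ ($g{\left(R \right)} = \frac{R - \frac{1}{5}}{R + 18} = \frac{- \frac{1}{5} + R}{18 + R}$)
$\left(10345 + g{\left(-35 \right)}\right) + c{\left(-135,182 \right)} = \left(10345 + \frac{- \frac{1}{5} - 35}{18 - 35}\right) + \left(\left(-4\right) 182 + 4 \left(-135\right)\right) = \left(10345 + \frac{1}{-17} \left(- \frac{176}{5}\right)\right) - 1268 = \left(10345 - - \frac{176}{85}\right) - 1268 = \left(10345 + \frac{176}{85}\right) - 1268 = \frac{879501}{85} - 1268 = \frac{771721}{85}$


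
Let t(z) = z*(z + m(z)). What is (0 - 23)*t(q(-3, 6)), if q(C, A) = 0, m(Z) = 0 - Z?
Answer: 0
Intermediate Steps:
m(Z) = -Z
t(z) = 0 (t(z) = z*(z - z) = z*0 = 0)
(0 - 23)*t(q(-3, 6)) = (0 - 23)*0 = -23*0 = 0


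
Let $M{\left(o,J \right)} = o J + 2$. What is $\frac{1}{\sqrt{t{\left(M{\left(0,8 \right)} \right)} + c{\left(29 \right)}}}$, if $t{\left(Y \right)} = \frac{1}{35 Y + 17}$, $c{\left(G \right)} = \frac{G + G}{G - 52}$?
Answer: $- \frac{i \sqrt{10051023}}{5023} \approx - 0.63116 i$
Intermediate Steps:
$M{\left(o,J \right)} = 2 + J o$ ($M{\left(o,J \right)} = J o + 2 = 2 + J o$)
$c{\left(G \right)} = \frac{2 G}{-52 + G}$
$t{\left(Y \right)} = \frac{1}{17 + 35 Y}$
$\frac{1}{\sqrt{t{\left(M{\left(0,8 \right)} \right)} + c{\left(29 \right)}}} = \frac{1}{\sqrt{\frac{1}{17 + 35 \left(2 + 8 \cdot 0\right)} + 2 \cdot 29 \frac{1}{-52 + 29}}} = \frac{1}{\sqrt{\frac{1}{17 + 35 \left(2 + 0\right)} + 2 \cdot 29 \frac{1}{-23}}} = \frac{1}{\sqrt{\frac{1}{17 + 35 \cdot 2} + 2 \cdot 29 \left(- \frac{1}{23}\right)}} = \frac{1}{\sqrt{\frac{1}{17 + 70} - \frac{58}{23}}} = \frac{1}{\sqrt{\frac{1}{87} - \frac{58}{23}}} = \frac{1}{\sqrt{- \frac{5023}{2001}}} = \frac{1}{\frac{1}{2001} i \sqrt{10051023}} = - \frac{i \sqrt{10051023}}{5023}$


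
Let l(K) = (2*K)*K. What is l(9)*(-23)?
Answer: -3726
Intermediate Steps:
l(K) = 2*K²
l(9)*(-23) = (2*9²)*(-23) = (2*81)*(-23) = 162*(-23) = -3726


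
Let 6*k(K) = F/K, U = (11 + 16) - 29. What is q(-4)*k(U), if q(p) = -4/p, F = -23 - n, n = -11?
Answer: 1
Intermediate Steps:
F = -12 (F = -23 - 1*(-11) = -23 + 11 = -12)
U = -2 (U = 27 - 29 = -2)
k(K) = -2/K (k(K) = (-12/K)/6 = -2/K)
q(-4)*k(U) = (-4/(-4))*(-2/(-2)) = (-4*(-¼))*(-2*(-½)) = 1*1 = 1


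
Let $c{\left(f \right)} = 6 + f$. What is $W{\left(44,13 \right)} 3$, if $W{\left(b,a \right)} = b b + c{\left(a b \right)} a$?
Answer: $28350$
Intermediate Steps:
$W{\left(b,a \right)} = b^{2} + a \left(6 + a b\right)$ ($W{\left(b,a \right)} = b b + \left(6 + a b\right) a = b^{2} + a \left(6 + a b\right)$)
$W{\left(44,13 \right)} 3 = \left(44^{2} + 13 \left(6 + 13 \cdot 44\right)\right) 3 = \left(1936 + 13 \left(6 + 572\right)\right) 3 = \left(1936 + 13 \cdot 578\right) 3 = \left(1936 + 7514\right) 3 = 9450 \cdot 3 = 28350$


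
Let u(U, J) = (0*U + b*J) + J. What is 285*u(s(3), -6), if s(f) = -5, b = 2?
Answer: -5130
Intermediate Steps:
u(U, J) = 3*J (u(U, J) = (0*U + 2*J) + J = (0 + 2*J) + J = 2*J + J = 3*J)
285*u(s(3), -6) = 285*(3*(-6)) = 285*(-18) = -5130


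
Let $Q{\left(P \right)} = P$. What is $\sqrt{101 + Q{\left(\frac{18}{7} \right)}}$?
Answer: $\frac{5 \sqrt{203}}{7} \approx 10.177$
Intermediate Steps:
$\sqrt{101 + Q{\left(\frac{18}{7} \right)}} = \sqrt{101 + \frac{18}{7}} = \sqrt{\frac{725}{7}} = \frac{5 \sqrt{203}}{7}$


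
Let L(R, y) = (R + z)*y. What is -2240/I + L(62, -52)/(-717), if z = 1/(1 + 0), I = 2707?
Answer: 2420684/646973 ≈ 3.7416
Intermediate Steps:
z = 1 (z = 1/1 = 1)
L(R, y) = y*(1 + R) (L(R, y) = (R + 1)*y = (1 + R)*y = y*(1 + R))
-2240/I + L(62, -52)/(-717) = -2240/2707 - 52*(1 + 62)/(-717) = -2240*1/2707 - 52*63*(-1/717) = -2240/2707 - 3276*(-1/717) = -2240/2707 + 1092/239 = 2420684/646973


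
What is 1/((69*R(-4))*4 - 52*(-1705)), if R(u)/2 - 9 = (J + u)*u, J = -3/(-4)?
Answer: 1/100804 ≈ 9.9202e-6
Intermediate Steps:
J = 3/4 (J = -3*(-1/4) = 3/4 ≈ 0.75000)
R(u) = 18 + 2*u*(3/4 + u) (R(u) = 18 + 2*((3/4 + u)*u) = 18 + 2*(u*(3/4 + u)) = 18 + 2*u*(3/4 + u))
1/((69*R(-4))*4 - 52*(-1705)) = 1/((69*(18 + 2*(-4)**2 + (3/2)*(-4)))*4 - 52*(-1705)) = 1/((69*(18 + 2*16 - 6))*4 + 88660) = 1/((69*(18 + 32 - 6))*4 + 88660) = 1/((69*44)*4 + 88660) = 1/(3036*4 + 88660) = 1/(12144 + 88660) = 1/100804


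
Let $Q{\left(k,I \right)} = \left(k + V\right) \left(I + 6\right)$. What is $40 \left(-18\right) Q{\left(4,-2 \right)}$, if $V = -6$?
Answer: $5760$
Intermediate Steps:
$Q{\left(k,I \right)} = \left(-6 + k\right) \left(6 + I\right)$ ($Q{\left(k,I \right)} = \left(k - 6\right) \left(I + 6\right) = \left(-6 + k\right) \left(6 + I\right)$)
$40 \left(-18\right) Q{\left(4,-2 \right)} = 40 \left(-18\right) \left(-36 - -12 + 6 \cdot 4 - 8\right) = - 720 \left(-36 + 12 + 24 - 8\right) = \left(-720\right) \left(-8\right) = 5760$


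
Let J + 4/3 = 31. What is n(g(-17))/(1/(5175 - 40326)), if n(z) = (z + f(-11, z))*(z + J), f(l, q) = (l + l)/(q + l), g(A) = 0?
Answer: -2085626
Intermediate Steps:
J = 89/3 (J = -4/3 + 31 = 89/3 ≈ 29.667)
f(l, q) = 2*l/(l + q) (f(l, q) = (2*l)/(l + q) = 2*l/(l + q))
n(z) = (89/3 + z)*(z - 22/(-11 + z)) (n(z) = (z + 2*(-11)/(-11 + z))*(z + 89/3) = (z - 22/(-11 + z))*(89/3 + z) = (89/3 + z)*(z - 22/(-11 + z)))
n(g(-17))/(1/(5175 - 40326)) = ((-1958 - 1045*0 + 3*0³ + 56*0²)/(3*(-11 + 0)))/(1/(5175 - 40326)) = ((⅓)*(-1958 + 0 + 3*0 + 56*0)/(-11))/(1/(-35151)) = ((⅓)*(-1/11)*(-1958 + 0 + 0 + 0))/(-1/35151) = ((⅓)*(-1/11)*(-1958))*(-35151) = (178/3)*(-35151) = -2085626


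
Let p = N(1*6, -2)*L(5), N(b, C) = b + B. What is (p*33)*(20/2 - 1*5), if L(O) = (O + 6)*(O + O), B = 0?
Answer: 108900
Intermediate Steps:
L(O) = 2*O*(6 + O) (L(O) = (6 + O)*(2*O) = 2*O*(6 + O))
N(b, C) = b (N(b, C) = b + 0 = b)
p = 660 (p = (1*6)*(2*5*(6 + 5)) = 6*(2*5*11) = 6*110 = 660)
(p*33)*(20/2 - 1*5) = (660*33)*(20/2 - 1*5) = 21780*(20*(½) - 5) = 21780*(10 - 5) = 21780*5 = 108900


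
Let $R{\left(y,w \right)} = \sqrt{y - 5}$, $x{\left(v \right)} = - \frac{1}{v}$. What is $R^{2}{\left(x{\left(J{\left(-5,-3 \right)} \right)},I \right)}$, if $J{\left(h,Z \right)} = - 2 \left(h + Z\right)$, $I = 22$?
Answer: $- \frac{81}{16} \approx -5.0625$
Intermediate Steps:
$J{\left(h,Z \right)} = - 2 Z - 2 h$ ($J{\left(h,Z \right)} = - 2 \left(Z + h\right) = - 2 Z - 2 h$)
$R{\left(y,w \right)} = \sqrt{-5 + y}$
$R^{2}{\left(x{\left(J{\left(-5,-3 \right)} \right)},I \right)} = \left(\sqrt{-5 - \frac{1}{\left(-2\right) \left(-3\right) - -10}}\right)^{2} = \left(\sqrt{-5 - \frac{1}{6 + 10}}\right)^{2} = \left(\sqrt{-5 - \frac{1}{16}}\right)^{2} = \left(\sqrt{- \frac{81}{16}}\right)^{2} = \left(\frac{9 i}{4}\right)^{2} = - \frac{81}{16}$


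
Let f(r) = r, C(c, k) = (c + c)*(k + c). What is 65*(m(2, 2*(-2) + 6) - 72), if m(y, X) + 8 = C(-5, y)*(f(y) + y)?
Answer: 2600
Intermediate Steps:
C(c, k) = 2*c*(c + k) (C(c, k) = (2*c)*(c + k) = 2*c*(c + k))
m(y, X) = -8 + 2*y*(50 - 10*y) (m(y, X) = -8 + (2*(-5)*(-5 + y))*(y + y) = -8 + (50 - 10*y)*(2*y) = -8 + 2*y*(50 - 10*y))
65*(m(2, 2*(-2) + 6) - 72) = 65*((-8 - 20*2² + 100*2) - 72) = 65*((-8 - 20*4 + 200) - 72) = 65*((-8 - 80 + 200) - 72) = 65*(112 - 72) = 65*40 = 2600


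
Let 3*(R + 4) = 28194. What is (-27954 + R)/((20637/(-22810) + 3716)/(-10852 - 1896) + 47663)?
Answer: -5396911692800/13859452005117 ≈ -0.38940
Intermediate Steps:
R = 9394 (R = -4 + (⅓)*28194 = -4 + 9398 = 9394)
(-27954 + R)/((20637/(-22810) + 3716)/(-10852 - 1896) + 47663) = (-27954 + 9394)/((20637/(-22810) + 3716)/(-10852 - 1896) + 47663) = -18560/((20637*(-1/22810) + 3716)/(-12748) + 47663) = -18560/((-20637/22810 + 3716)*(-1/12748) + 47663) = -18560/((84741323/22810)*(-1/12748) + 47663) = -18560/(-84741323/290781880 + 47663) = -18560/13859452005117/290781880 = -18560*290781880/13859452005117 = -5396911692800/13859452005117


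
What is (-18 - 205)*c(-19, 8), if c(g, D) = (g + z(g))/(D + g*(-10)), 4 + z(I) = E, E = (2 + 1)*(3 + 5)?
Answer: -223/198 ≈ -1.1263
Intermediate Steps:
E = 24 (E = 3*8 = 24)
z(I) = 20 (z(I) = -4 + 24 = 20)
c(g, D) = (20 + g)/(D - 10*g) (c(g, D) = (g + 20)/(D + g*(-10)) = (20 + g)/(D - 10*g))
(-18 - 205)*c(-19, 8) = (-18 - 205)*((20 - 19)/(8 - 10*(-19))) = -223/(8 + 190) = -223/198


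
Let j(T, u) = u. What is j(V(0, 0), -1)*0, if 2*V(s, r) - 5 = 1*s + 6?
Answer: 0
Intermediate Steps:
V(s, r) = 11/2 + s/2 (V(s, r) = 5/2 + (1*s + 6)/2 = 5/2 + (s + 6)/2 = 5/2 + (6 + s)/2 = 5/2 + (3 + s/2) = 11/2 + s/2)
j(V(0, 0), -1)*0 = -1*0 = 0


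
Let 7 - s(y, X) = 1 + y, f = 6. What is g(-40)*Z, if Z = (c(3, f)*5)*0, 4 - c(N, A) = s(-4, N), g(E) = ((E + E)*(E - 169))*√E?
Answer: 0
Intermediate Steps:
s(y, X) = 6 - y (s(y, X) = 7 - (1 + y) = 7 + (-1 - y) = 6 - y)
g(E) = 2*E^(3/2)*(-169 + E) (g(E) = ((2*E)*(-169 + E))*√E = (2*E*(-169 + E))*√E = 2*E^(3/2)*(-169 + E))
c(N, A) = -6 (c(N, A) = 4 - (6 - 1*(-4)) = 4 - (6 + 4) = 4 - 1*10 = 4 - 10 = -6)
Z = 0 (Z = -6*5*0 = -30*0 = 0)
g(-40)*Z = (2*(-40)^(3/2)*(-169 - 40))*0 = (2*(-80*I*√10)*(-209))*0 = (33440*I*√10)*0 = 0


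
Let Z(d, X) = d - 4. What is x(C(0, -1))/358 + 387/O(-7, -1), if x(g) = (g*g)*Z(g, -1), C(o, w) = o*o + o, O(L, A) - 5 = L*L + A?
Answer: 387/53 ≈ 7.3019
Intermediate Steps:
Z(d, X) = -4 + d
O(L, A) = 5 + A + L² (O(L, A) = 5 + (L*L + A) = 5 + (L² + A) = 5 + (A + L²) = 5 + A + L²)
C(o, w) = o + o² (C(o, w) = o² + o = o + o²)
x(g) = g²*(-4 + g) (x(g) = (g*g)*(-4 + g) = g²*(-4 + g))
x(C(0, -1))/358 + 387/O(-7, -1) = ((0*(1 + 0))²*(-4 + 0*(1 + 0)))/358 + 387/(5 - 1 + (-7)²) = ((0*1)²*(-4 + 0*1))*(1/358) + 387/(5 - 1 + 49) = (0²*(-4 + 0))*(1/358) + 387/53 = (0*(-4))*(1/358) + 387*(1/53) = 0*(1/358) + 387/53 = 0 + 387/53 = 387/53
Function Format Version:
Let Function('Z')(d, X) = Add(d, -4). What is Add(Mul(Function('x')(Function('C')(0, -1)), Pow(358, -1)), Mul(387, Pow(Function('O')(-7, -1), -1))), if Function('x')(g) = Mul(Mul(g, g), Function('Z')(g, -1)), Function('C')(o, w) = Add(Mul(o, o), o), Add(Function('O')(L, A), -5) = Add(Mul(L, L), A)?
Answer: Rational(387, 53) ≈ 7.3019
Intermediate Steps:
Function('Z')(d, X) = Add(-4, d)
Function('O')(L, A) = Add(5, A, Pow(L, 2)) (Function('O')(L, A) = Add(5, Add(Mul(L, L), A)) = Add(5, Add(Pow(L, 2), A)) = Add(5, Add(A, Pow(L, 2))) = Add(5, A, Pow(L, 2)))
Function('C')(o, w) = Add(o, Pow(o, 2)) (Function('C')(o, w) = Add(Pow(o, 2), o) = Add(o, Pow(o, 2)))
Function('x')(g) = Mul(Pow(g, 2), Add(-4, g)) (Function('x')(g) = Mul(Mul(g, g), Add(-4, g)) = Mul(Pow(g, 2), Add(-4, g)))
Add(Mul(Function('x')(Function('C')(0, -1)), Pow(358, -1)), Mul(387, Pow(Function('O')(-7, -1), -1))) = Add(Mul(Mul(Pow(Mul(0, Add(1, 0)), 2), Add(-4, Mul(0, Add(1, 0)))), Pow(358, -1)), Mul(387, Pow(Add(5, -1, Pow(-7, 2)), -1))) = Add(Mul(Mul(Pow(Mul(0, 1), 2), Add(-4, Mul(0, 1))), Rational(1, 358)), Mul(387, Pow(Add(5, -1, 49), -1))) = Add(Mul(Mul(Pow(0, 2), Add(-4, 0)), Rational(1, 358)), Mul(387, Pow(53, -1))) = Add(Mul(Mul(0, -4), Rational(1, 358)), Mul(387, Rational(1, 53))) = Add(Mul(0, Rational(1, 358)), Rational(387, 53)) = Add(0, Rational(387, 53)) = Rational(387, 53)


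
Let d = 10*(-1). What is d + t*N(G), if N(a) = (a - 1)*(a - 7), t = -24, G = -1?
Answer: -394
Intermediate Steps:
N(a) = (-1 + a)*(-7 + a)
d = -10
d + t*N(G) = -10 - 24*(7 + (-1)² - 8*(-1)) = -10 - 24*(7 + 1 + 8) = -10 - 24*16 = -10 - 384 = -394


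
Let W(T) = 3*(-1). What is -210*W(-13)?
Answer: 630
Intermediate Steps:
W(T) = -3
-210*W(-13) = -210*(-3) = 630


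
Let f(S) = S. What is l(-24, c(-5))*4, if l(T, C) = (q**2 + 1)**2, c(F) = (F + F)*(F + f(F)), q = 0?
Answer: 4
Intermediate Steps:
c(F) = 4*F**2 (c(F) = (F + F)*(F + F) = (2*F)*(2*F) = 4*F**2)
l(T, C) = 1 (l(T, C) = (0**2 + 1)**2 = (0 + 1)**2 = 1**2 = 1)
l(-24, c(-5))*4 = 1*4 = 4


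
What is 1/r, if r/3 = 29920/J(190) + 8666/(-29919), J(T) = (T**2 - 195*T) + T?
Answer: -189487/22544066 ≈ -0.0084052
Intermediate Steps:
J(T) = T**2 - 194*T
r = -22544066/189487 (r = 3*(29920/((190*(-194 + 190))) + 8666/(-29919)) = 3*(29920/((190*(-4))) + 8666*(-1/29919)) = 3*(29920/(-760) - 8666/29919) = 3*(29920*(-1/760) - 8666/29919) = 3*(-748/19 - 8666/29919) = 3*(-22544066/568461) = -22544066/189487 ≈ -118.97)
1/r = 1/(-22544066/189487) = -189487/22544066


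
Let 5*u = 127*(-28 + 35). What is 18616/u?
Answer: 93080/889 ≈ 104.70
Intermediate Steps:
u = 889/5 (u = (127*(-28 + 35))/5 = (127*7)/5 = (1/5)*889 = 889/5 ≈ 177.80)
18616/u = 18616/(889/5) = 18616*(5/889) = 93080/889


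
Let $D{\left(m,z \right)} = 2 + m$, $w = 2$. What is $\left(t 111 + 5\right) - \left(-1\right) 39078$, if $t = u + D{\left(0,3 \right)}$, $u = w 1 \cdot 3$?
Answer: $39971$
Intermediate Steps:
$u = 6$ ($u = 2 \cdot 1 \cdot 3 = 2 \cdot 3 = 6$)
$t = 8$ ($t = 6 + \left(2 + 0\right) = 6 + 2 = 8$)
$\left(t 111 + 5\right) - \left(-1\right) 39078 = \left(8 \cdot 111 + 5\right) - \left(-1\right) 39078 = \left(888 + 5\right) - -39078 = 893 + 39078 = 39971$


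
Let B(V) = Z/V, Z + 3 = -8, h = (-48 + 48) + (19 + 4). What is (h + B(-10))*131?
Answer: 31571/10 ≈ 3157.1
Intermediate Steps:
h = 23 (h = 0 + 23 = 23)
Z = -11 (Z = -3 - 8 = -11)
B(V) = -11/V
(h + B(-10))*131 = (23 - 11/(-10))*131 = (23 - 11*(-⅒))*131 = (23 + 11/10)*131 = (241/10)*131 = 31571/10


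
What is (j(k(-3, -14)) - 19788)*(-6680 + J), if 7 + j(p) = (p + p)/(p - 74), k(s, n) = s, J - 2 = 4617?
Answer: 3141394749/77 ≈ 4.0797e+7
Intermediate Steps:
J = 4619 (J = 2 + 4617 = 4619)
j(p) = -7 + 2*p/(-74 + p) (j(p) = -7 + (p + p)/(p - 74) = -7 + (2*p)/(-74 + p) = -7 + 2*p/(-74 + p))
(j(k(-3, -14)) - 19788)*(-6680 + J) = ((518 - 5*(-3))/(-74 - 3) - 19788)*(-6680 + 4619) = ((518 + 15)/(-77) - 19788)*(-2061) = (-1/77*533 - 19788)*(-2061) = (-533/77 - 19788)*(-2061) = -1524209/77*(-2061) = 3141394749/77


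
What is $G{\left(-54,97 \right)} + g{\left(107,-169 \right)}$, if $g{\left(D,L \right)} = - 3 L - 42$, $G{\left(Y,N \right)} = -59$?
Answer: $406$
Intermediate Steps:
$g{\left(D,L \right)} = -42 - 3 L$
$G{\left(-54,97 \right)} + g{\left(107,-169 \right)} = -59 - -465 = -59 + \left(-42 + 507\right) = -59 + 465 = 406$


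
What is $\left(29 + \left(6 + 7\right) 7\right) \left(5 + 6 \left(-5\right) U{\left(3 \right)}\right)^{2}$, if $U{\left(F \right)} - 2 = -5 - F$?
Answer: $4107000$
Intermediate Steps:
$U{\left(F \right)} = -3 - F$ ($U{\left(F \right)} = 2 - \left(5 + F\right) = -3 - F$)
$\left(29 + \left(6 + 7\right) 7\right) \left(5 + 6 \left(-5\right) U{\left(3 \right)}\right)^{2} = \left(29 + \left(6 + 7\right) 7\right) \left(5 + 6 \left(-5\right) \left(-3 - 3\right)\right)^{2} = \left(29 + 13 \cdot 7\right) \left(5 - 30 \left(-3 - 3\right)\right)^{2} = \left(29 + 91\right) \left(5 - -180\right)^{2} = 120 \left(5 + 180\right)^{2} = 120 \cdot 185^{2} = 120 \cdot 34225 = 4107000$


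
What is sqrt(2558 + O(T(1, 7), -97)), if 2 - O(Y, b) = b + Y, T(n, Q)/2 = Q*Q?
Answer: sqrt(2559) ≈ 50.587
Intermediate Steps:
T(n, Q) = 2*Q**2 (T(n, Q) = 2*(Q*Q) = 2*Q**2)
O(Y, b) = 2 - Y - b (O(Y, b) = 2 - (b + Y) = 2 - (Y + b) = 2 + (-Y - b) = 2 - Y - b)
sqrt(2558 + O(T(1, 7), -97)) = sqrt(2558 + (2 - 2*7**2 - 1*(-97))) = sqrt(2558 + (2 - 2*49 + 97)) = sqrt(2558 + (2 - 1*98 + 97)) = sqrt(2558 + (2 - 98 + 97)) = sqrt(2558 + 1) = sqrt(2559)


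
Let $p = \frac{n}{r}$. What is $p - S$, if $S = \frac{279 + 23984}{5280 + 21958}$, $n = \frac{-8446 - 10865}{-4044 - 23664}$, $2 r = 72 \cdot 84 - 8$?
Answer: $- \frac{338292867177}{379870953680} \approx -0.89055$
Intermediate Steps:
$r = 3020$ ($r = \frac{72 \cdot 84 - 8}{2} = \frac{6048 - 8}{2} = \frac{1}{2} \cdot 6040 = 3020$)
$n = \frac{6437}{9236}$ ($n = - \frac{19311}{-27708} = \left(-19311\right) \left(- \frac{1}{27708}\right) = \frac{6437}{9236} \approx 0.69695$)
$S = \frac{24263}{27238} \approx 0.89078$
$p = \frac{6437}{27892720}$ ($p = \frac{6437}{9236 \cdot 3020} = \frac{6437}{9236} \cdot \frac{1}{3020} = \frac{6437}{27892720} \approx 0.00023078$)
$p - S = \frac{6437}{27892720} - \frac{24263}{27238} = - \frac{338292867177}{379870953680}$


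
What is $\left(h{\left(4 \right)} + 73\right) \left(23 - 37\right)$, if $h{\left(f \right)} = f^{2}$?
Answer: $-1246$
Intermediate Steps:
$\left(h{\left(4 \right)} + 73\right) \left(23 - 37\right) = \left(4^{2} + 73\right) \left(23 - 37\right) = \left(16 + 73\right) \left(23 - 37\right) = 89 \left(-14\right) = -1246$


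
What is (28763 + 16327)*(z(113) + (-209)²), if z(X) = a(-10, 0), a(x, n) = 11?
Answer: 1970072280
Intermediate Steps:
z(X) = 11
(28763 + 16327)*(z(113) + (-209)²) = (28763 + 16327)*(11 + (-209)²) = 45090*(11 + 43681) = 45090*43692 = 1970072280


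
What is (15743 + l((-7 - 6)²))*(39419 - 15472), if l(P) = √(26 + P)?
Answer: 376997621 + 23947*√195 ≈ 3.7733e+8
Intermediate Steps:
(15743 + l((-7 - 6)²))*(39419 - 15472) = (15743 + √(26 + (-7 - 6)²))*(39419 - 15472) = (15743 + √(26 + (-13)²))*23947 = (15743 + √(26 + 169))*23947 = (15743 + √195)*23947 = 376997621 + 23947*√195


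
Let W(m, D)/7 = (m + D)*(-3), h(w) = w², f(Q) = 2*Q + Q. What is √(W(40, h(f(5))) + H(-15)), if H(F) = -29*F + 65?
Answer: I*√5065 ≈ 71.169*I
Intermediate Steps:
H(F) = 65 - 29*F
f(Q) = 3*Q
W(m, D) = -21*D - 21*m (W(m, D) = 7*((m + D)*(-3)) = 7*((D + m)*(-3)) = 7*(-3*D - 3*m) = -21*D - 21*m)
√(W(40, h(f(5))) + H(-15)) = √((-21*(3*5)² - 21*40) + (65 - 29*(-15))) = √((-21*15² - 840) + (65 + 435)) = √((-21*225 - 840) + 500) = √((-4725 - 840) + 500) = √(-5565 + 500) = √(-5065) = I*√5065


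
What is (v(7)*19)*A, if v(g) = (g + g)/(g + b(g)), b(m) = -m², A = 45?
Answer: -285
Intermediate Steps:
v(g) = 2*g/(g - g²) (v(g) = (g + g)/(g - g²) = (2*g)/(g - g²) = 2*g/(g - g²))
(v(7)*19)*A = (-2/(-1 + 7)*19)*45 = (-2/6*19)*45 = (-2*⅙*19)*45 = -⅓*19*45 = -19/3*45 = -285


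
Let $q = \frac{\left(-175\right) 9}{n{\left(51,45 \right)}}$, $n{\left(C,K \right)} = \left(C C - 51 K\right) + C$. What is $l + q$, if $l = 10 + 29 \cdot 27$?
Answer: $\frac{13406}{17} \approx 788.59$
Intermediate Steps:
$n{\left(C,K \right)} = C + C^{2} - 51 K$ ($n{\left(C,K \right)} = \left(C^{2} - 51 K\right) + C = C + C^{2} - 51 K$)
$l = 793$ ($l = 10 + 783 = 793$)
$q = - \frac{75}{17}$ ($q = \frac{\left(-175\right) 9}{51 + 51^{2} - 2295} = - \frac{1575}{51 + 2601 - 2295} = - \frac{1575}{357} = \left(-1575\right) \frac{1}{357} = - \frac{75}{17} \approx -4.4118$)
$l + q = 793 - \frac{75}{17} = \frac{13406}{17}$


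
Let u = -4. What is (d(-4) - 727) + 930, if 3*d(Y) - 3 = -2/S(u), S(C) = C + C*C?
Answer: 3671/18 ≈ 203.94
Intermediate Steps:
S(C) = C + C²
d(Y) = 17/18 (d(Y) = 1 + (-2*(-1/(4*(1 - 4))))/3 = 1 + (-2/((-4*(-3))))/3 = 1 + (-2/12)/3 = 1 + (-2*1/12)/3 = 1 + (⅓)*(-⅙) = 1 - 1/18 = 17/18)
(d(-4) - 727) + 930 = (17/18 - 727) + 930 = -13069/18 + 930 = 3671/18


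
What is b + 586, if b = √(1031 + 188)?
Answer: 586 + √1219 ≈ 620.91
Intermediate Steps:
b = √1219 ≈ 34.914
b + 586 = √1219 + 586 = 586 + √1219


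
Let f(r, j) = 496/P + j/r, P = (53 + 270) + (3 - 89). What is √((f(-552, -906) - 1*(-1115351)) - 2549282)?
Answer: I*√170427423422355/10902 ≈ 1197.5*I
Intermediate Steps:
P = 237 (P = 323 - 86 = 237)
f(r, j) = 496/237 + j/r
√((f(-552, -906) - 1*(-1115351)) - 2549282) = √(((496/237 - 906/(-552)) - 1*(-1115351)) - 2549282) = √(((496/237 - 906*(-1/552)) + 1115351) - 2549282) = √(((496/237 + 151/92) + 1115351) - 2549282) = √((81419/21804 + 1115351) - 2549282) = √(24319194623/21804 - 2549282) = √(-31265350105/21804) = I*√170427423422355/10902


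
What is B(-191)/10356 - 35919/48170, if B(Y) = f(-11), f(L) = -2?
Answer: -46509188/62356065 ≈ -0.74586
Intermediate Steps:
B(Y) = -2
B(-191)/10356 - 35919/48170 = -2/10356 - 35919/48170 = -2*1/10356 - 35919*1/48170 = -1/5178 - 35919/48170 = -46509188/62356065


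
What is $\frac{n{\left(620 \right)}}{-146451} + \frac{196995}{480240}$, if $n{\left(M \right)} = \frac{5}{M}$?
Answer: $\frac{864109601}{2106551184} \approx 0.4102$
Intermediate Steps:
$\frac{n{\left(620 \right)}}{-146451} + \frac{196995}{480240} = \frac{5 \cdot \frac{1}{620}}{-146451} + \frac{196995}{480240} = 5 \cdot \frac{1}{620} \left(- \frac{1}{146451}\right) + 196995 \cdot \frac{1}{480240} = \frac{1}{124} \left(- \frac{1}{146451}\right) + \frac{571}{1392} = - \frac{1}{18159924} + \frac{571}{1392} = \frac{864109601}{2106551184}$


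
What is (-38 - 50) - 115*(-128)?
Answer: 14632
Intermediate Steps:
(-38 - 50) - 115*(-128) = -88 + 14720 = 14632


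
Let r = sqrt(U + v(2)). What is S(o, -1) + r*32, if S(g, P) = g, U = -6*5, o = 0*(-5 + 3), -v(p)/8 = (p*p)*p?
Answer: 32*I*sqrt(94) ≈ 310.25*I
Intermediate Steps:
v(p) = -8*p**3 (v(p) = -8*p*p*p = -8*p**2*p = -8*p**3)
o = 0 (o = 0*(-2) = 0)
U = -30
r = I*sqrt(94) (r = sqrt(-30 - 8*2**3) = sqrt(-30 - 8*8) = sqrt(-30 - 64) = sqrt(-94) = I*sqrt(94) ≈ 9.6954*I)
S(o, -1) + r*32 = 0 + (I*sqrt(94))*32 = 0 + 32*I*sqrt(94) = 32*I*sqrt(94)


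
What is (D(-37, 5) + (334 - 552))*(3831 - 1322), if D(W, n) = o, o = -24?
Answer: -607178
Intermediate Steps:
D(W, n) = -24
(D(-37, 5) + (334 - 552))*(3831 - 1322) = (-24 + (334 - 552))*(3831 - 1322) = (-24 - 218)*2509 = -242*2509 = -607178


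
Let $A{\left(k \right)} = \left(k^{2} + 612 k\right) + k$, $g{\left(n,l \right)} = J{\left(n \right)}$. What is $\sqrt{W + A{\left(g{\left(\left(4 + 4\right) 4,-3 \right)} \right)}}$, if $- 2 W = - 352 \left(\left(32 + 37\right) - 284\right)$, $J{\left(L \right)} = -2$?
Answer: $i \sqrt{39062} \approx 197.64 i$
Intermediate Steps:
$g{\left(n,l \right)} = -2$
$A{\left(k \right)} = k^{2} + 613 k$
$W = -37840$ ($W = - \frac{\left(-352\right) \left(\left(32 + 37\right) - 284\right)}{2} = - \frac{\left(-352\right) \left(69 - 284\right)}{2} = - \frac{\left(-352\right) \left(-215\right)}{2} = \left(- \frac{1}{2}\right) 75680 = -37840$)
$\sqrt{W + A{\left(g{\left(\left(4 + 4\right) 4,-3 \right)} \right)}} = \sqrt{-37840 - 2 \left(613 - 2\right)} = \sqrt{-37840 - 1222} = \sqrt{-39062} = i \sqrt{39062}$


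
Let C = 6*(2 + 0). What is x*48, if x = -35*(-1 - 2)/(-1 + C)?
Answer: 5040/11 ≈ 458.18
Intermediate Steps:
C = 12 (C = 6*2 = 12)
x = 105/11 (x = -35*(-1 - 2)/(-1 + 12) = -(-105)/11 = -35*(-3/11) = 105/11 ≈ 9.5455)
x*48 = (105/11)*48 = 5040/11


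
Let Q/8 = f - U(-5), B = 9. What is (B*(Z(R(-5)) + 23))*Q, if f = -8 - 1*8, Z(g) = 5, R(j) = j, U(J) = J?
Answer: -22176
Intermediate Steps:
f = -16 (f = -8 - 8 = -16)
Q = -88 (Q = 8*(-16 - 1*(-5)) = 8*(-16 + 5) = 8*(-11) = -88)
(B*(Z(R(-5)) + 23))*Q = (9*(5 + 23))*(-88) = (9*28)*(-88) = 252*(-88) = -22176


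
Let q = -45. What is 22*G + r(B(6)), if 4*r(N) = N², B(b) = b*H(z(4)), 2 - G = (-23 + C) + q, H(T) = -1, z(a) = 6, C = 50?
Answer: 449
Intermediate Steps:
G = 20 (G = 2 - ((-23 + 50) - 45) = 2 - (27 - 45) = 2 - 1*(-18) = 2 + 18 = 20)
B(b) = -b (B(b) = b*(-1) = -b)
r(N) = N²/4
22*G + r(B(6)) = 22*20 + (-1*6)²/4 = 440 + (¼)*(-6)² = 440 + (¼)*36 = 440 + 9 = 449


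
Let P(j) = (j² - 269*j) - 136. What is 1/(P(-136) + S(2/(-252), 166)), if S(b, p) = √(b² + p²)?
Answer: 872290944/47926716148079 - 126*√437479057/47926716148079 ≈ 1.8146e-5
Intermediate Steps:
P(j) = -136 + j² - 269*j
1/(P(-136) + S(2/(-252), 166)) = 1/((-136 + (-136)² - 269*(-136)) + √((2/(-252))² + 166²)) = 1/((-136 + 18496 + 36584) + √((2*(-1/252))² + 27556)) = 1/(54944 + √((-1/126)² + 27556)) = 1/(54944 + √(1/15876 + 27556)) = 1/(54944 + √(437479057/15876)) = 1/(54944 + √437479057/126)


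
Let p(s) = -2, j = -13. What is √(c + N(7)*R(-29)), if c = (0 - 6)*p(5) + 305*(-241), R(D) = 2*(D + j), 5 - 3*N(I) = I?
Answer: I*√73437 ≈ 270.99*I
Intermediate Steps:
N(I) = 5/3 - I/3
R(D) = -26 + 2*D (R(D) = 2*(D - 13) = 2*(-13 + D) = -26 + 2*D)
c = -73493 (c = (0 - 6)*(-2) + 305*(-241) = -6*(-2) - 73505 = 12 - 73505 = -73493)
√(c + N(7)*R(-29)) = √(-73493 + (5/3 - ⅓*7)*(-26 + 2*(-29))) = √(-73493 + (5/3 - 7/3)*(-26 - 58)) = √(-73493 - ⅔*(-84)) = √(-73493 + 56) = √(-73437) = I*√73437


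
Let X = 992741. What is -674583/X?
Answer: -674583/992741 ≈ -0.67952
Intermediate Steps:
-674583/X = -674583/992741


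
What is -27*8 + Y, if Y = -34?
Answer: -250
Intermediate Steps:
-27*8 + Y = -27*8 - 34 = -216 - 34 = -250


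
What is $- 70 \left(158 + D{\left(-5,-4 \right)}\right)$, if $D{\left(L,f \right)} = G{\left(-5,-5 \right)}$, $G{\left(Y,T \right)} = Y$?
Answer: $-10710$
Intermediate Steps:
$D{\left(L,f \right)} = -5$
$- 70 \left(158 + D{\left(-5,-4 \right)}\right) = - 70 \left(158 - 5\right) = \left(-70\right) 153 = -10710$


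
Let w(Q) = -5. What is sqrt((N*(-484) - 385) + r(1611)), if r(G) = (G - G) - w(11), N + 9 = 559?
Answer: 6*I*sqrt(7405) ≈ 516.31*I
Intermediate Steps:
N = 550 (N = -9 + 559 = 550)
r(G) = 5 (r(G) = (G - G) - 1*(-5) = 0 + 5 = 5)
sqrt((N*(-484) - 385) + r(1611)) = sqrt((550*(-484) - 385) + 5) = sqrt((-266200 - 385) + 5) = sqrt(-266585 + 5) = sqrt(-266580) = 6*I*sqrt(7405)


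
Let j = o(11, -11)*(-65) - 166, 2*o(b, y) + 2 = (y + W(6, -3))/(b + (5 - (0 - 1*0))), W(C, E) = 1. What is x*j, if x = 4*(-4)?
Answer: 1291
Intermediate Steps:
x = -16
o(b, y) = -1 + (1 + y)/(2*(5 + b)) (o(b, y) = -1 + ((y + 1)/(b + (5 - (0 - 1*0))))/2 = -1 + ((1 + y)/(b + (5 - (0 + 0))))/2 = -1 + ((1 + y)/(b + (5 - 1*0)))/2 = -1 + ((1 + y)/(b + (5 + 0)))/2 = -1 + ((1 + y)/(b + 5))/2 = -1 + ((1 + y)/(5 + b))/2 = -1 + (1 + y)/(2*(5 + b)))
j = -1291/16 (j = ((-9 - 11 - 2*11)/(2*(5 + 11)))*(-65) - 166 = ((½)*(-9 - 11 - 22)/16)*(-65) - 166 = ((½)*(1/16)*(-42))*(-65) - 166 = -21/16*(-65) - 166 = 1365/16 - 166 = -1291/16 ≈ -80.688)
x*j = -16*(-1291/16) = 1291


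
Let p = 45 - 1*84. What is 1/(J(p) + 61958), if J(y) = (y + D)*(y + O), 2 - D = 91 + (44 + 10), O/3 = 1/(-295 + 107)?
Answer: 94/6491537 ≈ 1.4480e-5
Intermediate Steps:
p = -39 (p = 45 - 84 = -39)
O = -3/188 (O = 3/(-295 + 107) = 3/(-188) = 3*(-1/188) = -3/188 ≈ -0.015957)
D = -143 (D = 2 - (91 + (44 + 10)) = 2 - (91 + 54) = 2 - 1*145 = 2 - 145 = -143)
J(y) = (-143 + y)*(-3/188 + y) (J(y) = (y - 143)*(y - 3/188) = (-143 + y)*(-3/188 + y))
1/(J(p) + 61958) = 1/((429/188 + (-39)² - 26887/188*(-39)) + 61958) = 1/((429/188 + 1521 + 1048593/188) + 61958) = 1/(667485/94 + 61958) = 1/(6491537/94) = 94/6491537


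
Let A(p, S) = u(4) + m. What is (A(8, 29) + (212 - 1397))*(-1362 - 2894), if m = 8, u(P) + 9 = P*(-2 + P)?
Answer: 5013568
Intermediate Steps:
u(P) = -9 + P*(-2 + P)
A(p, S) = 7 (A(p, S) = (-9 + 4² - 2*4) + 8 = (-9 + 16 - 8) + 8 = -1 + 8 = 7)
(A(8, 29) + (212 - 1397))*(-1362 - 2894) = (7 + (212 - 1397))*(-1362 - 2894) = (7 - 1185)*(-4256) = -1178*(-4256) = 5013568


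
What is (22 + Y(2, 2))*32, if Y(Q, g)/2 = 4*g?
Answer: 1216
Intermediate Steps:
Y(Q, g) = 8*g (Y(Q, g) = 2*(4*g) = 8*g)
(22 + Y(2, 2))*32 = (22 + 8*2)*32 = (22 + 16)*32 = 38*32 = 1216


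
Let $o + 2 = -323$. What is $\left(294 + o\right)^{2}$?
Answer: $961$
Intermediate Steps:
$o = -325$ ($o = -2 - 323 = -325$)
$\left(294 + o\right)^{2} = \left(294 - 325\right)^{2} = \left(-31\right)^{2} = 961$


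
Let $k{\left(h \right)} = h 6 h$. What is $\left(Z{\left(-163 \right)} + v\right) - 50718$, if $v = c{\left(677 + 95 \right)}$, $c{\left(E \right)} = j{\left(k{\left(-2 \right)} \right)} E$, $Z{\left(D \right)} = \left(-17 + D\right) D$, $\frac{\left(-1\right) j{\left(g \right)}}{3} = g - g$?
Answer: $-21378$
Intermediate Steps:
$k{\left(h \right)} = 6 h^{2}$ ($k{\left(h \right)} = 6 h h = 6 h^{2}$)
$j{\left(g \right)} = 0$ ($j{\left(g \right)} = - 3 \left(g - g\right) = \left(-3\right) 0 = 0$)
$Z{\left(D \right)} = D \left(-17 + D\right)$
$c{\left(E \right)} = 0$ ($c{\left(E \right)} = 0 E = 0$)
$v = 0$
$\left(Z{\left(-163 \right)} + v\right) - 50718 = \left(- 163 \left(-17 - 163\right) + 0\right) - 50718 = \left(\left(-163\right) \left(-180\right) + 0\right) - 50718 = \left(29340 + 0\right) - 50718 = 29340 - 50718 = -21378$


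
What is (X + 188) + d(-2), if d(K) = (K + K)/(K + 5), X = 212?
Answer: 1196/3 ≈ 398.67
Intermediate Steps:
d(K) = 2*K/(5 + K) (d(K) = (2*K)/(5 + K) = 2*K/(5 + K))
(X + 188) + d(-2) = (212 + 188) + 2*(-2)/(5 - 2) = 400 + 2*(-2)/3 = 400 + 2*(-2)*(⅓) = 400 - 4/3 = 1196/3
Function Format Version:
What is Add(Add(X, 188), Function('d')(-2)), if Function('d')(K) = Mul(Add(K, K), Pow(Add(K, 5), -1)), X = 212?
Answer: Rational(1196, 3) ≈ 398.67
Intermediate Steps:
Function('d')(K) = Mul(2, K, Pow(Add(5, K), -1)) (Function('d')(K) = Mul(Mul(2, K), Pow(Add(5, K), -1)) = Mul(2, K, Pow(Add(5, K), -1)))
Add(Add(X, 188), Function('d')(-2)) = Add(Add(212, 188), Mul(2, -2, Pow(Add(5, -2), -1))) = Add(400, Mul(2, -2, Pow(3, -1))) = Add(400, Mul(2, -2, Rational(1, 3))) = Add(400, Rational(-4, 3)) = Rational(1196, 3)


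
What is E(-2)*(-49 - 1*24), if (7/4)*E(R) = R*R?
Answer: -1168/7 ≈ -166.86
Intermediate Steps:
E(R) = 4*R²/7 (E(R) = 4*(R*R)/7 = 4*R²/7)
E(-2)*(-49 - 1*24) = ((4/7)*(-2)²)*(-49 - 1*24) = ((4/7)*4)*(-49 - 24) = (16/7)*(-73) = -1168/7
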